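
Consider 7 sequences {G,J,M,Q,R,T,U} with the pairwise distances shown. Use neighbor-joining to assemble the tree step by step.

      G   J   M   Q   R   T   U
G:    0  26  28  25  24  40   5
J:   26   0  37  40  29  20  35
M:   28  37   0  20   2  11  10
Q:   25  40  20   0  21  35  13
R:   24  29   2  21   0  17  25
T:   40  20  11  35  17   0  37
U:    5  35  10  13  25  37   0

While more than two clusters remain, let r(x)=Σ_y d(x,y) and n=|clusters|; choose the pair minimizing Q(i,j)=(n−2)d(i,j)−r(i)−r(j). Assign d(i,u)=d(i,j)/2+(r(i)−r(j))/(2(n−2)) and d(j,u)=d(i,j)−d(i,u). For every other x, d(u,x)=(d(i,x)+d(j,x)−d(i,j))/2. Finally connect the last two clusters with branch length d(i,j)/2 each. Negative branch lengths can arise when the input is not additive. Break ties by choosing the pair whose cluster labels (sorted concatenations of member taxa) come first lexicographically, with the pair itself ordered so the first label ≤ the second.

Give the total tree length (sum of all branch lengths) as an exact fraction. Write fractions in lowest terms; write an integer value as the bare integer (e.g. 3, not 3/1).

iteration 1: select G,U (d=5, Q=-248); attach at lengths (24/5, 1/5); label the merged cluster GU
  updated: d(GU,J)=28, d(GU,M)=33/2, d(GU,Q)=33/2, d(GU,R)=22, d(GU,T)=36
iteration 2: select J,T (d=20, Q=-193); attach at lengths (115/8, 45/8); label the merged cluster JT
  updated: d(GU,JT)=22, d(JT,M)=14, d(JT,Q)=55/2, d(JT,R)=13
iteration 3: select GU,Q (d=33/2, Q=-225/2); attach at lengths (83/12, 115/12); label the merged cluster GQU
  updated: d(GQU,JT)=33/2, d(GQU,M)=10, d(GQU,R)=53/4
iteration 4: select GQU,JT (d=33/2, Q=-201/4); attach at lengths (117/16, 147/16); label the merged cluster GJQTU
  updated: d(GJQTU,M)=15/4, d(GJQTU,R)=39/8
iteration 5: select GJQTU,M (d=15/4, Q=-85/8); attach at lengths (53/16, 7/16); label the merged cluster GJMQTU
  updated: d(GJMQTU,R)=25/16
iteration 6: select GJMQTU,R (d=25/16); attach at lengths (25/32, 25/32); label the merged cluster GJMQRTU
final tree: (((((G:24/5,U:1/5):83/12,Q:115/12):117/16,(J:115/8,T:45/8):147/16):53/16,M:7/16):25/32,R:25/32)
total length: 1013/16

1013/16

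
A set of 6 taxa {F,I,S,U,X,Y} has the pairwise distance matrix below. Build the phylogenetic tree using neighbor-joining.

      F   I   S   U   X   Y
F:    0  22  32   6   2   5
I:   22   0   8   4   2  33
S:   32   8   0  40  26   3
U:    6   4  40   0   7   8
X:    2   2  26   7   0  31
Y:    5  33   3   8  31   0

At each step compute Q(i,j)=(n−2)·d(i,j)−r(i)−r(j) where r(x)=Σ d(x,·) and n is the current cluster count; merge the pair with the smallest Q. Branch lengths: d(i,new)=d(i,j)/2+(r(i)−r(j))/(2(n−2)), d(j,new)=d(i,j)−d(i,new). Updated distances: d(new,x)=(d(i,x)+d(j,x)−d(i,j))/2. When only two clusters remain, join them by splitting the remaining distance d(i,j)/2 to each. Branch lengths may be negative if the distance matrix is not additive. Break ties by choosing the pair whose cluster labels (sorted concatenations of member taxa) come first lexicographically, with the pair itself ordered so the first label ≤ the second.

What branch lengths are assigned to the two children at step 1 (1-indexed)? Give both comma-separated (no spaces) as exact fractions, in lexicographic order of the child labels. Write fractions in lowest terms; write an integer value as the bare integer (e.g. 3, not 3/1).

41/8,-17/8

1. join S+Y (d=3, Q=-177) ⇒ SY; edges |S|=41/8, |Y|=-17/8
  updated: d(F,SY)=17, d(I,SY)=19, d(SY,U)=45/2, d(SY,X)=27
2. join F+SY (d=17, Q=-163/2) ⇒ FSY; edges |F|=25/12, |SY|=179/12
  updated: d(FSY,I)=12, d(FSY,U)=23/4, d(FSY,X)=6
3. join FSY+U (d=23/4, Q=-29) ⇒ FSUY; edges |FSY|=37/8, |U|=9/8
  updated: d(FSUY,I)=41/8, d(FSUY,X)=29/8
4. join FSUY+I (d=41/8, Q=-43/4) ⇒ FISUY; edges |FSUY|=27/8, |I|=7/4
  updated: d(FISUY,X)=1/4
5. join FISUY+X (d=1/4) ⇒ FISUXY; edges |FISUY|=1/8, |X|=1/8
final tree: ((((F:25/12,(S:41/8,Y:-17/8):179/12):37/8,U:9/8):27/8,I:7/4):1/8,X:1/8)
total length: 249/8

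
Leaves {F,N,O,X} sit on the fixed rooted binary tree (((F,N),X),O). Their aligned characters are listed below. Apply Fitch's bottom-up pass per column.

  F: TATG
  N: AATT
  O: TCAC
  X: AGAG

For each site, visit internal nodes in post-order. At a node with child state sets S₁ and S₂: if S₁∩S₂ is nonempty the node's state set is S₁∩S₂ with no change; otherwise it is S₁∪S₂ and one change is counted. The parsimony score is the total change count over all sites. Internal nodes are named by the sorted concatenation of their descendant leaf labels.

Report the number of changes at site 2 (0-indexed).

site 0, node FN: F={T} ∪ N={A} → {A,T} (+1)
site 0, node FNX: FN={A,T} ∩ X={A} → {A} (+0)
site 0, node FNOX: FNX={A} ∪ O={T} → {A,T} (+1)
site 1, node FN: F={A} ∩ N={A} → {A} (+0)
site 1, node FNX: FN={A} ∪ X={G} → {A,G} (+1)
site 1, node FNOX: FNX={A,G} ∪ O={C} → {A,C,G} (+1)
site 2, node FN: F={T} ∩ N={T} → {T} (+0)
site 2, node FNX: FN={T} ∪ X={A} → {A,T} (+1)
site 2, node FNOX: FNX={A,T} ∩ O={A} → {A} (+0)
site 3, node FN: F={G} ∪ N={T} → {G,T} (+1)
site 3, node FNX: FN={G,T} ∩ X={G} → {G} (+0)
site 3, node FNOX: FNX={G} ∪ O={C} → {C,G} (+1)
per-site changes: [2, 2, 1, 2]; total = 7

1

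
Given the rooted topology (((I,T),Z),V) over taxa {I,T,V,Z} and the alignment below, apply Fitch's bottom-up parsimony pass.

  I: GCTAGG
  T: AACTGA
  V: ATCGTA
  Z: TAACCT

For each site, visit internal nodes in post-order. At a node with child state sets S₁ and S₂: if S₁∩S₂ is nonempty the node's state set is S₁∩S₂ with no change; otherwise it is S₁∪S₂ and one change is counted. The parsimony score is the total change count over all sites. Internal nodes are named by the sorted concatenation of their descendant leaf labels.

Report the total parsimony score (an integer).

site 0, node IT: I={G} ∪ T={A} → {A,G} (+1)
site 0, node ITZ: IT={A,G} ∪ Z={T} → {A,G,T} (+1)
site 0, node ITVZ: ITZ={A,G,T} ∩ V={A} → {A} (+0)
site 1, node IT: I={C} ∪ T={A} → {A,C} (+1)
site 1, node ITZ: IT={A,C} ∩ Z={A} → {A} (+0)
site 1, node ITVZ: ITZ={A} ∪ V={T} → {A,T} (+1)
site 2, node IT: I={T} ∪ T={C} → {C,T} (+1)
site 2, node ITZ: IT={C,T} ∪ Z={A} → {A,C,T} (+1)
site 2, node ITVZ: ITZ={A,C,T} ∩ V={C} → {C} (+0)
site 3, node IT: I={A} ∪ T={T} → {A,T} (+1)
site 3, node ITZ: IT={A,T} ∪ Z={C} → {A,C,T} (+1)
site 3, node ITVZ: ITZ={A,C,T} ∪ V={G} → {A,C,G,T} (+1)
site 4, node IT: I={G} ∩ T={G} → {G} (+0)
site 4, node ITZ: IT={G} ∪ Z={C} → {C,G} (+1)
site 4, node ITVZ: ITZ={C,G} ∪ V={T} → {C,G,T} (+1)
site 5, node IT: I={G} ∪ T={A} → {A,G} (+1)
site 5, node ITZ: IT={A,G} ∪ Z={T} → {A,G,T} (+1)
site 5, node ITVZ: ITZ={A,G,T} ∩ V={A} → {A} (+0)
per-site changes: [2, 2, 2, 3, 2, 2]; total = 13

13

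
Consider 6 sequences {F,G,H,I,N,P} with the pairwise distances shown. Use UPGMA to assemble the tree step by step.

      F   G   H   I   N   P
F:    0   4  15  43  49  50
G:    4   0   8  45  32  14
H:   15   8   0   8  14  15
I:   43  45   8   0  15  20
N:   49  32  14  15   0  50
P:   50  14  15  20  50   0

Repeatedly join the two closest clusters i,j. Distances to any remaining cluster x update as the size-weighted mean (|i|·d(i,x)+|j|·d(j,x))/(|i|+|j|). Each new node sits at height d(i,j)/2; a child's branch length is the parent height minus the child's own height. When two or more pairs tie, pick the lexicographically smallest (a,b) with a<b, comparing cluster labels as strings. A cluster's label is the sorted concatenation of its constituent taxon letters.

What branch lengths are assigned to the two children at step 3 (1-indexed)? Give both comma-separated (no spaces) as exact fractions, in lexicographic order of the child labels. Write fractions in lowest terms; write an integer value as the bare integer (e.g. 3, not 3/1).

step 1: merge (F,G) at d=4; branch lengths F→2, G→2; new cluster FG
  updated: d(FG,H)=23/2, d(FG,I)=44, d(FG,N)=81/2, d(FG,P)=32
step 2: merge (H,I) at d=8; branch lengths H→4, I→4; new cluster HI
  updated: d(FG,HI)=111/4, d(HI,N)=29/2, d(HI,P)=35/2
step 3: merge (HI,N) at d=29/2; branch lengths HI→13/4, N→29/4; new cluster HIN
  updated: d(FG,HIN)=32, d(HIN,P)=85/3
step 4: merge (HIN,P) at d=85/3; branch lengths HIN→83/12, P→85/6; new cluster HINP
  updated: d(FG,HINP)=32
step 5: merge (FG,HINP) at d=32; branch lengths FG→14, HINP→11/6; new cluster FGHINP
final tree: ((F:2,G:2):14,(((H:4,I:4):13/4,N:29/4):83/12,P:85/6):11/6)
total length: 713/12

13/4,29/4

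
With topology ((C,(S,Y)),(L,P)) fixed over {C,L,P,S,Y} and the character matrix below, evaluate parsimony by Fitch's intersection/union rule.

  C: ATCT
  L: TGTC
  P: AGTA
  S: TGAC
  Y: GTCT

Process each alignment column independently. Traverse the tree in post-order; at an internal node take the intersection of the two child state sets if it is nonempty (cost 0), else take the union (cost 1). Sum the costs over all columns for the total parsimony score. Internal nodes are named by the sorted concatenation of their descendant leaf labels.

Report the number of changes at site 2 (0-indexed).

site 0, node SY: S={T} ∪ Y={G} → {G,T} (+1)
site 0, node CSY: C={A} ∪ SY={G,T} → {A,G,T} (+1)
site 0, node LP: L={T} ∪ P={A} → {A,T} (+1)
site 0, node CLPSY: CSY={A,G,T} ∩ LP={A,T} → {A,T} (+0)
site 1, node SY: S={G} ∪ Y={T} → {G,T} (+1)
site 1, node CSY: C={T} ∩ SY={G,T} → {T} (+0)
site 1, node LP: L={G} ∩ P={G} → {G} (+0)
site 1, node CLPSY: CSY={T} ∪ LP={G} → {G,T} (+1)
site 2, node SY: S={A} ∪ Y={C} → {A,C} (+1)
site 2, node CSY: C={C} ∩ SY={A,C} → {C} (+0)
site 2, node LP: L={T} ∩ P={T} → {T} (+0)
site 2, node CLPSY: CSY={C} ∪ LP={T} → {C,T} (+1)
site 3, node SY: S={C} ∪ Y={T} → {C,T} (+1)
site 3, node CSY: C={T} ∩ SY={C,T} → {T} (+0)
site 3, node LP: L={C} ∪ P={A} → {A,C} (+1)
site 3, node CLPSY: CSY={T} ∪ LP={A,C} → {A,C,T} (+1)
per-site changes: [3, 2, 2, 3]; total = 10

2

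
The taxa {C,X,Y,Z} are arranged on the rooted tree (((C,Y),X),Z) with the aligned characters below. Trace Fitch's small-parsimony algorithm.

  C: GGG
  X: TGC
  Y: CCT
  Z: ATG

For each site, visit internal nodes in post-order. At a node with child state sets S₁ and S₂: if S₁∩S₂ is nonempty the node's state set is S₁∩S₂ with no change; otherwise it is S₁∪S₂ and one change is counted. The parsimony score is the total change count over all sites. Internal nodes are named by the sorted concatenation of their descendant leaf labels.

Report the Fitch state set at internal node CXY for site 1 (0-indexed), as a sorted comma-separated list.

[col 0] CY: children C:{G}, Y:{C} ∪→ {C,G}; cost 1
[col 0] CXY: children CY:{C,G}, X:{T} ∪→ {C,G,T}; cost 1
[col 0] CXYZ: children CXY:{C,G,T}, Z:{A} ∪→ {A,C,G,T}; cost 1
[col 1] CY: children C:{G}, Y:{C} ∪→ {C,G}; cost 1
[col 1] CXY: children CY:{C,G}, X:{G} ∩→ {G}; cost 0
[col 1] CXYZ: children CXY:{G}, Z:{T} ∪→ {G,T}; cost 1
[col 2] CY: children C:{G}, Y:{T} ∪→ {G,T}; cost 1
[col 2] CXY: children CY:{G,T}, X:{C} ∪→ {C,G,T}; cost 1
[col 2] CXYZ: children CXY:{C,G,T}, Z:{G} ∩→ {G}; cost 0
per-site changes: [3, 2, 2]; total = 7

G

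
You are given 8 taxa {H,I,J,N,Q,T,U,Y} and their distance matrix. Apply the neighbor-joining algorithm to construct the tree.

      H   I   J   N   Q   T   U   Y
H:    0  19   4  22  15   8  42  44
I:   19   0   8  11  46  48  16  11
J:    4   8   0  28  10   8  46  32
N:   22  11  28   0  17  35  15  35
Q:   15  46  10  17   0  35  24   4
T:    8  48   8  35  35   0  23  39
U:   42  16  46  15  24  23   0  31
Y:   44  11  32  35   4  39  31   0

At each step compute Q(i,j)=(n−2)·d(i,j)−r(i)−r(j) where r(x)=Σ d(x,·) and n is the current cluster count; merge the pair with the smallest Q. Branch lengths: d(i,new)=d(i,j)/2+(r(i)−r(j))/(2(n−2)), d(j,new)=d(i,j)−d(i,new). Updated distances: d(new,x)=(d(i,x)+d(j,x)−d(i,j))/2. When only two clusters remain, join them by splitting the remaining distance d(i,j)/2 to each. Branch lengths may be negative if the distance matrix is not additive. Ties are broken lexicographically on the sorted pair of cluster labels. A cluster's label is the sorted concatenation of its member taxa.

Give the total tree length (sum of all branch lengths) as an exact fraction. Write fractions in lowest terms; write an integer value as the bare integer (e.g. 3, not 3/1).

257/4

1. join Q+Y (d=4, Q=-323) ⇒ QY; edges |Q|=-7/4, |Y|=23/4
  updated: d(H,QY)=55/2, d(I,QY)=53/2, d(J,QY)=19, d(N,QY)=24, d(QY,T)=35, d(QY,U)=51/2
2. join H+T (d=8, Q=-479/2) ⇒ HT; edges |H|=11/20, |T|=149/20
  updated: d(HT,I)=59/2, d(HT,J)=2, d(HT,N)=49/2, d(HT,QY)=109/4, d(HT,U)=57/2
3. join HT+J (d=2, Q=-827/4) ⇒ HJT; edges |HT|=67/32, |J|=-3/32
  updated: d(HJT,I)=71/4, d(HJT,N)=101/4, d(HJT,QY)=177/8, d(HJT,U)=145/4
4. join HJT+QY (d=177/8, Q=-1065/8) ⇒ HJQTY; edges |HJT|=557/48, |QY|=505/48
  updated: d(HJQTY,I)=177/16, d(HJQTY,N)=217/16, d(HJQTY,U)=317/16
5. join HJQTY+I (d=177/16, Q=-483/8) ⇒ HIJQTY; edges |HJQTY|=57/8, |I|=63/16
  updated: d(HIJQTY,N)=27/4, d(HIJQTY,U)=99/8
6. join HIJQTY+N (d=27/4, Q=-273/8) ⇒ HIJNQTY; edges |HIJQTY|=33/16, |N|=75/16
  updated: d(HIJNQTY,U)=165/16
7. join HIJNQTY+U (d=165/16) ⇒ HIJNQTUY; edges |HIJNQTY|=165/32, |U|=165/32
final tree: ((((((H:11/20,T:149/20):67/32,J:-3/32):557/48,(Q:-7/4,Y:23/4):505/48):57/8,I:63/16):33/16,N:75/16):165/32,U:165/32)
total length: 257/4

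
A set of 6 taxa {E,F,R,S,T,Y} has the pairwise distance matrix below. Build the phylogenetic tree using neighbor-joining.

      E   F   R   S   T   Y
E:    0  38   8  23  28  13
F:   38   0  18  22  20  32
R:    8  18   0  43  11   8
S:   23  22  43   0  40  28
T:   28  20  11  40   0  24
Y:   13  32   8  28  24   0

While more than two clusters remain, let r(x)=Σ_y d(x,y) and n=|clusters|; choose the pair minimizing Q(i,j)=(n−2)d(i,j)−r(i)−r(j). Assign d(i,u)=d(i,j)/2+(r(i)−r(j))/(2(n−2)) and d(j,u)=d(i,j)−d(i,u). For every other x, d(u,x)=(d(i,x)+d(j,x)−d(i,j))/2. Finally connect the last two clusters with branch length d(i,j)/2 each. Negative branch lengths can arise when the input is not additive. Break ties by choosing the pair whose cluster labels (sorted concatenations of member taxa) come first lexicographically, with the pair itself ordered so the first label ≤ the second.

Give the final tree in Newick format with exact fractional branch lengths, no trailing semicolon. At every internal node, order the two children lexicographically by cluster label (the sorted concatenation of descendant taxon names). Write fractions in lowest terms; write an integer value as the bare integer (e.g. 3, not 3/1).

1. join F+S (d=22, Q=-198) ⇒ FS; edges |F|=31/4, |S|=57/4
  updated: d(E,FS)=39/2, d(FS,R)=39/2, d(FS,T)=19, d(FS,Y)=19
2. join FS+T (d=19, Q=-102) ⇒ FST; edges |FS|=26/3, |T|=31/3
  updated: d(E,FST)=57/4, d(FST,R)=23/4, d(FST,Y)=12
3. join E+Y (d=13, Q=-169/4) ⇒ EY; edges |E|=113/16, |Y|=95/16
  updated: d(EY,FST)=53/8, d(EY,R)=3/2
4. join EY+FST (d=53/8, Q=-111/8) ⇒ EFSTY; edges |EY|=19/16, |FST|=87/16
  updated: d(EFSTY,R)=5/16
5. join EFSTY+R (d=5/16) ⇒ EFRSTY; edges |EFSTY|=5/32, |R|=5/32
final tree: (((E:113/16,Y:95/16):19/16,((F:31/4,S:57/4):26/3,T:31/3):87/16):5/32,R:5/32)
total length: 975/16

(((E:113/16,Y:95/16):19/16,((F:31/4,S:57/4):26/3,T:31/3):87/16):5/32,R:5/32)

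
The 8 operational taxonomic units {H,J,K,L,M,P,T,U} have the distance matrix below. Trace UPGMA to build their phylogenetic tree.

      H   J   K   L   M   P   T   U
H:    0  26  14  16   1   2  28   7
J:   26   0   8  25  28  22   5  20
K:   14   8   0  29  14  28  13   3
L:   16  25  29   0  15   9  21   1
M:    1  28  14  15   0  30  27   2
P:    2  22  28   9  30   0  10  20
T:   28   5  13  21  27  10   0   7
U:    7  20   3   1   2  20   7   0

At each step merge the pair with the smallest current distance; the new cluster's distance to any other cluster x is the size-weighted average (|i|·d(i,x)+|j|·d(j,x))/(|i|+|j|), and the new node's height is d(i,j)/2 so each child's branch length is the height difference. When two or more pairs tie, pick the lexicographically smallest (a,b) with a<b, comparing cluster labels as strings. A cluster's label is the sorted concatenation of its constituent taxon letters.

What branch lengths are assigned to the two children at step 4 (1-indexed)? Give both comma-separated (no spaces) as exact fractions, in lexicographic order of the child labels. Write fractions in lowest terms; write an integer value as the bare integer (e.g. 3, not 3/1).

9/2,9/2

1. join H+M (d=1) ⇒ HM; edges |H|=1/2, |M|=1/2
  updated: d(HM,J)=27, d(HM,K)=14, d(HM,L)=31/2, d(HM,P)=16, d(HM,T)=55/2, d(HM,U)=9/2
2. join L+U (d=1) ⇒ LU; edges |L|=1/2, |U|=1/2
  updated: d(HM,LU)=10, d(J,LU)=45/2, d(K,LU)=16, d(LU,P)=29/2, d(LU,T)=14
3. join J+T (d=5) ⇒ JT; edges |J|=5/2, |T|=5/2
  updated: d(HM,JT)=109/4, d(JT,K)=21/2, d(JT,LU)=73/4, d(JT,P)=16
4. join HM+LU (d=10) ⇒ HLMU; edges |HM|=9/2, |LU|=9/2
  updated: d(HLMU,JT)=91/4, d(HLMU,K)=15, d(HLMU,P)=61/4
5. join JT+K (d=21/2) ⇒ JKT; edges |JT|=11/4, |K|=21/4
  updated: d(HLMU,JKT)=121/6, d(JKT,P)=20
6. join HLMU+P (d=61/4) ⇒ HLMPU; edges |HLMU|=21/8, |P|=61/8
  updated: d(HLMPU,JKT)=302/15
7. join HLMPU+JKT (d=302/15) ⇒ HJKLMPTU; edges |HLMPU|=293/120, |JKT|=289/60
final tree: ((((H:1/2,M:1/2):9/2,(L:1/2,U:1/2):9/2):21/8,P:61/8):293/120,((J:5/2,T:5/2):11/4,K:21/4):289/60)
total length: 4981/120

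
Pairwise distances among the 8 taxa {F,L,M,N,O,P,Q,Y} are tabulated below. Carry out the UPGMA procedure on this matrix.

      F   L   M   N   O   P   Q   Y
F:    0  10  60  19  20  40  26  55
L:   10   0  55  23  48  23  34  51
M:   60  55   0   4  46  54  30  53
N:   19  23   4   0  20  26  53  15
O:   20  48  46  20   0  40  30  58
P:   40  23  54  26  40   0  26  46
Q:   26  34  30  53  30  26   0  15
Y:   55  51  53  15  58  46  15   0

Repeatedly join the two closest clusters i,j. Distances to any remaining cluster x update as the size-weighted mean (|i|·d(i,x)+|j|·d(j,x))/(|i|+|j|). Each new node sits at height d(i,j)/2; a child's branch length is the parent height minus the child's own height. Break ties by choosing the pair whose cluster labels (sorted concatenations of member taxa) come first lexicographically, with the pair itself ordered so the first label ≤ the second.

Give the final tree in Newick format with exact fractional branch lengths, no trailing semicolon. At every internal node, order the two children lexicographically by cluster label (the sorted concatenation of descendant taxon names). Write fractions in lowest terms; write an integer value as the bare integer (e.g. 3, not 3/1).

step 1: merge (M,N) at d=4; branch lengths M→2, N→2; new cluster MN
  updated: d(F,MN)=79/2, d(L,MN)=39, d(MN,O)=33, d(MN,P)=40, d(MN,Q)=83/2, d(MN,Y)=34
step 2: merge (F,L) at d=10; branch lengths F→5, L→5; new cluster FL
  updated: d(FL,MN)=157/4, d(FL,O)=34, d(FL,P)=63/2, d(FL,Q)=30, d(FL,Y)=53
step 3: merge (Q,Y) at d=15; branch lengths Q→15/2, Y→15/2; new cluster QY
  updated: d(FL,QY)=83/2, d(MN,QY)=151/4, d(O,QY)=44, d(P,QY)=36
step 4: merge (FL,P) at d=63/2; branch lengths FL→43/4, P→63/4; new cluster FLP
  updated: d(FLP,MN)=79/2, d(FLP,O)=36, d(FLP,QY)=119/3
step 5: merge (MN,O) at d=33; branch lengths MN→29/2, O→33/2; new cluster MNO
  updated: d(FLP,MNO)=115/3, d(MNO,QY)=239/6
step 6: merge (FLP,MNO) at d=115/3; branch lengths FLP→41/12, MNO→8/3; new cluster FLMNOP
  updated: d(FLMNOP,QY)=159/4
step 7: merge (FLMNOP,QY) at d=159/4; branch lengths FLMNOP→17/24, QY→99/8; new cluster FLMNOPQY
final tree: ((((F:5,L:5):43/4,P:63/4):41/12,((M:2,N:2):29/2,O:33/2):8/3):17/24,(Q:15/2,Y:15/2):99/8)
total length: 317/3

((((F:5,L:5):43/4,P:63/4):41/12,((M:2,N:2):29/2,O:33/2):8/3):17/24,(Q:15/2,Y:15/2):99/8)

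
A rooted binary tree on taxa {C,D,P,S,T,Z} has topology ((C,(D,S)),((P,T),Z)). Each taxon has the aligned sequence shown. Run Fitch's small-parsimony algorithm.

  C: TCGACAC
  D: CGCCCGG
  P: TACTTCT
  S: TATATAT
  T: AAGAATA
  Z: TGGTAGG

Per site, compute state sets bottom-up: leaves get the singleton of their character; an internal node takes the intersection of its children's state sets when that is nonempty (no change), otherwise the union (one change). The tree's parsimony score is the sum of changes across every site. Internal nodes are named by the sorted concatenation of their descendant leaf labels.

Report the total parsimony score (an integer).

22

site 0, node DS: D={C} ∪ S={T} → {C,T} (+1)
site 0, node CDS: C={T} ∩ DS={C,T} → {T} (+0)
site 0, node PT: P={T} ∪ T={A} → {A,T} (+1)
site 0, node PTZ: PT={A,T} ∩ Z={T} → {T} (+0)
site 0, node CDPSTZ: CDS={T} ∩ PTZ={T} → {T} (+0)
site 1, node DS: D={G} ∪ S={A} → {A,G} (+1)
site 1, node CDS: C={C} ∪ DS={A,G} → {A,C,G} (+1)
site 1, node PT: P={A} ∩ T={A} → {A} (+0)
site 1, node PTZ: PT={A} ∪ Z={G} → {A,G} (+1)
site 1, node CDPSTZ: CDS={A,C,G} ∩ PTZ={A,G} → {A,G} (+0)
site 2, node DS: D={C} ∪ S={T} → {C,T} (+1)
site 2, node CDS: C={G} ∪ DS={C,T} → {C,G,T} (+1)
site 2, node PT: P={C} ∪ T={G} → {C,G} (+1)
site 2, node PTZ: PT={C,G} ∩ Z={G} → {G} (+0)
site 2, node CDPSTZ: CDS={C,G,T} ∩ PTZ={G} → {G} (+0)
site 3, node DS: D={C} ∪ S={A} → {A,C} (+1)
site 3, node CDS: C={A} ∩ DS={A,C} → {A} (+0)
site 3, node PT: P={T} ∪ T={A} → {A,T} (+1)
site 3, node PTZ: PT={A,T} ∩ Z={T} → {T} (+0)
site 3, node CDPSTZ: CDS={A} ∪ PTZ={T} → {A,T} (+1)
site 4, node DS: D={C} ∪ S={T} → {C,T} (+1)
site 4, node CDS: C={C} ∩ DS={C,T} → {C} (+0)
site 4, node PT: P={T} ∪ T={A} → {A,T} (+1)
site 4, node PTZ: PT={A,T} ∩ Z={A} → {A} (+0)
site 4, node CDPSTZ: CDS={C} ∪ PTZ={A} → {A,C} (+1)
site 5, node DS: D={G} ∪ S={A} → {A,G} (+1)
site 5, node CDS: C={A} ∩ DS={A,G} → {A} (+0)
site 5, node PT: P={C} ∪ T={T} → {C,T} (+1)
site 5, node PTZ: PT={C,T} ∪ Z={G} → {C,G,T} (+1)
site 5, node CDPSTZ: CDS={A} ∪ PTZ={C,G,T} → {A,C,G,T} (+1)
site 6, node DS: D={G} ∪ S={T} → {G,T} (+1)
site 6, node CDS: C={C} ∪ DS={G,T} → {C,G,T} (+1)
site 6, node PT: P={T} ∪ T={A} → {A,T} (+1)
site 6, node PTZ: PT={A,T} ∪ Z={G} → {A,G,T} (+1)
site 6, node CDPSTZ: CDS={C,G,T} ∩ PTZ={A,G,T} → {G,T} (+0)
per-site changes: [2, 3, 3, 3, 3, 4, 4]; total = 22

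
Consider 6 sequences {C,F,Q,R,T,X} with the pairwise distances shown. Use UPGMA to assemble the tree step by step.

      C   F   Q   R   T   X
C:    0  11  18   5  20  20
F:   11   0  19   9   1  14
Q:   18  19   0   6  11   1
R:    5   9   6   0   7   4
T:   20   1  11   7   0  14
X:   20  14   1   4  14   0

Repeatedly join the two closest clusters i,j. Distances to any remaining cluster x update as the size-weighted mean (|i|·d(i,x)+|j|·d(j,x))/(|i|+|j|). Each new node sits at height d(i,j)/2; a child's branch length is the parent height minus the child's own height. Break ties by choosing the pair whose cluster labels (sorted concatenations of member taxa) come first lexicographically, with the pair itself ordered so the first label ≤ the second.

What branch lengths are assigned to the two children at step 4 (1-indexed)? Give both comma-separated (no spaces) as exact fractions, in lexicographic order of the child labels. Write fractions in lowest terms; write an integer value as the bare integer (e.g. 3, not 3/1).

27/8,43/8

1. join F+T (d=1) ⇒ FT; edges |F|=1/2, |T|=1/2
  updated: d(C,FT)=31/2, d(FT,Q)=15, d(FT,R)=8, d(FT,X)=14
2. join Q+X (d=1) ⇒ QX; edges |Q|=1/2, |X|=1/2
  updated: d(C,QX)=19, d(FT,QX)=29/2, d(QX,R)=5
3. join C+R (d=5) ⇒ CR; edges |C|=5/2, |R|=5/2
  updated: d(CR,FT)=47/4, d(CR,QX)=12
4. join CR+FT (d=47/4) ⇒ CFRT; edges |CR|=27/8, |FT|=43/8
  updated: d(CFRT,QX)=53/4
5. join CFRT+QX (d=53/4) ⇒ CFQRTX; edges |CFRT|=3/4, |QX|=49/8
final tree: (((C:5/2,R:5/2):27/8,(F:1/2,T:1/2):43/8):3/4,(Q:1/2,X:1/2):49/8)
total length: 181/8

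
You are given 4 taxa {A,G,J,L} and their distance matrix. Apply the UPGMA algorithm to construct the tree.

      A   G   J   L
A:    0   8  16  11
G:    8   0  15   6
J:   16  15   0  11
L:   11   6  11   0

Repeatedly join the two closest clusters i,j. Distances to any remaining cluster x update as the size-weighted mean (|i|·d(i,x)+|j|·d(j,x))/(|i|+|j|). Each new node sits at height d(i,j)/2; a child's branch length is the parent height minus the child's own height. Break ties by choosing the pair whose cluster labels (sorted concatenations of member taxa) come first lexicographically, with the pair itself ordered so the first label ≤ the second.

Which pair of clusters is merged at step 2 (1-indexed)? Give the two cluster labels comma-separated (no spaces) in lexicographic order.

iteration 1: select G,L (d=6); attach at lengths (3, 3); label the merged cluster GL
  updated: d(A,GL)=19/2, d(GL,J)=13
iteration 2: select A,GL (d=19/2); attach at lengths (19/4, 7/4); label the merged cluster AGL
  updated: d(AGL,J)=14
iteration 3: select AGL,J (d=14); attach at lengths (9/4, 7); label the merged cluster AGJL
final tree: ((A:19/4,(G:3,L:3):7/4):9/4,J:7)
total length: 87/4

A,GL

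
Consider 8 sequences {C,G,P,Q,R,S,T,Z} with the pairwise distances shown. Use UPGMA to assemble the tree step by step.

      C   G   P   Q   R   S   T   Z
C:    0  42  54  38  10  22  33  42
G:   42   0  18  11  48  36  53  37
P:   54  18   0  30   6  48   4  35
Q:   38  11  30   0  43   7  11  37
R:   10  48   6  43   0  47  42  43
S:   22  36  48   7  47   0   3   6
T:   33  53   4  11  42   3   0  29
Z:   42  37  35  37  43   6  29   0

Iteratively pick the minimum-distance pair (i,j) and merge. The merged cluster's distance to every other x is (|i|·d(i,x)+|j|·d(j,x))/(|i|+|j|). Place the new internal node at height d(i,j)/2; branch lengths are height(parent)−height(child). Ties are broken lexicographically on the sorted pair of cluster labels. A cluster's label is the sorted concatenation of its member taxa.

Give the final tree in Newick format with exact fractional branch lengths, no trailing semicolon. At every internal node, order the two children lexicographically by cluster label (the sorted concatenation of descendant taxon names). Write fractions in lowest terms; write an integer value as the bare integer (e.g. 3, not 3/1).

iteration 1: select S,T (d=3); attach at lengths (3/2, 3/2); label the merged cluster ST
  updated: d(C,ST)=55/2, d(G,ST)=89/2, d(P,ST)=26, d(Q,ST)=9, d(R,ST)=89/2, d(ST,Z)=35/2
iteration 2: select P,R (d=6); attach at lengths (3, 3); label the merged cluster PR
  updated: d(C,PR)=32, d(G,PR)=33, d(PR,Q)=73/2, d(PR,ST)=141/4, d(PR,Z)=39
iteration 3: select Q,ST (d=9); attach at lengths (9/2, 3); label the merged cluster QST
  updated: d(C,QST)=31, d(G,QST)=100/3, d(PR,QST)=107/3, d(QST,Z)=24
iteration 4: select QST,Z (d=24); attach at lengths (15/2, 12); label the merged cluster QSTZ
  updated: d(C,QSTZ)=135/4, d(G,QSTZ)=137/4, d(PR,QSTZ)=73/2
iteration 5: select C,PR (d=32); attach at lengths (16, 13); label the merged cluster CPR
  updated: d(CPR,G)=36, d(CPR,QSTZ)=427/12
iteration 6: select G,QSTZ (d=137/4); attach at lengths (137/8, 41/8); label the merged cluster GQSTZ
  updated: d(CPR,GQSTZ)=107/3
iteration 7: select CPR,GQSTZ (d=107/3); attach at lengths (11/6, 17/24); label the merged cluster CGPQRSTZ
final tree: ((C:16,(P:3,R:3):13):11/6,(G:137/8,((Q:9/2,(S:3/2,T:3/2):3):15/2,Z:12):41/8):17/24)
total length: 2155/24

((C:16,(P:3,R:3):13):11/6,(G:137/8,((Q:9/2,(S:3/2,T:3/2):3):15/2,Z:12):41/8):17/24)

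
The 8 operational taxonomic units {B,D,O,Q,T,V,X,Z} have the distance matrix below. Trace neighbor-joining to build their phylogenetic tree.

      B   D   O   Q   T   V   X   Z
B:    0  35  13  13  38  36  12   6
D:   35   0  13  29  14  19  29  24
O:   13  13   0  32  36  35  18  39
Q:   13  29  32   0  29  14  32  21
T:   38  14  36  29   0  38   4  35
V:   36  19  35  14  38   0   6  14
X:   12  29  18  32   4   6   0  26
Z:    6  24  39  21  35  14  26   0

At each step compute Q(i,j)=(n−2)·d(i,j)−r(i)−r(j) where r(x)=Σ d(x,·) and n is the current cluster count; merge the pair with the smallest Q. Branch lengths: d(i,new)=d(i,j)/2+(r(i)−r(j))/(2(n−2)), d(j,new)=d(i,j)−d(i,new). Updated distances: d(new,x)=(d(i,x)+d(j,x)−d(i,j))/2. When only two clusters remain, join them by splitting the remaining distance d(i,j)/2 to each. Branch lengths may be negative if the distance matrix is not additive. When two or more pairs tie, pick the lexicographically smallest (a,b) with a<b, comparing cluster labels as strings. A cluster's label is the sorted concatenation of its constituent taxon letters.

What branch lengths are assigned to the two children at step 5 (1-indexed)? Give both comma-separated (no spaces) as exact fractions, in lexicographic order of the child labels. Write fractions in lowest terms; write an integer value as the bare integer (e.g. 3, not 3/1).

iteration 1: select T,X (d=4, Q=-297); attach at lengths (91/12, -43/12); label the merged cluster TX
  updated: d(B,TX)=23, d(D,TX)=39/2, d(O,TX)=25, d(Q,TX)=57/2, d(TX,V)=20, d(TX,Z)=57/2
iteration 2: select D,O (d=13, Q=-463/2); attach at lengths (19/4, 33/4); label the merged cluster DO
  updated: d(B,DO)=35/2, d(DO,Q)=24, d(DO,TX)=63/4, d(DO,V)=41/2, d(DO,Z)=25
iteration 3: select B,Z (d=6, Q=-166); attach at lengths (25/8, 23/8); label the merged cluster BZ
  updated: d(BZ,DO)=73/4, d(BZ,Q)=14, d(BZ,TX)=91/4, d(BZ,V)=22
iteration 4: select DO,TX (d=63/4, Q=-473/4); attach at lengths (155/24, 223/24); label the merged cluster DOTX
  updated: d(BZ,DOTX)=101/8, d(DOTX,Q)=147/8, d(DOTX,V)=99/8
iteration 5: select BZ,Q (d=14, Q=-67); attach at lengths (121/16, 103/16); label the merged cluster BQZ
  updated: d(BQZ,DOTX)=17/2, d(BQZ,V)=11
iteration 6: select BQZ,DOTX (d=17/2, Q=-255/8); attach at lengths (57/16, 79/16); label the merged cluster BDOQTXZ
  updated: d(BDOQTXZ,V)=119/16
iteration 7: select BDOQTXZ,V (d=119/16); attach at lengths (119/32, 119/32); label the merged cluster BDOQTVXZ
final tree: ((((B:25/8,Z:23/8):121/16,Q:103/16):57/16,((D:19/4,O:33/4):155/24,(T:91/12,X:-43/12):223/24):79/16):119/32,V:119/32)
total length: 1099/16

121/16,103/16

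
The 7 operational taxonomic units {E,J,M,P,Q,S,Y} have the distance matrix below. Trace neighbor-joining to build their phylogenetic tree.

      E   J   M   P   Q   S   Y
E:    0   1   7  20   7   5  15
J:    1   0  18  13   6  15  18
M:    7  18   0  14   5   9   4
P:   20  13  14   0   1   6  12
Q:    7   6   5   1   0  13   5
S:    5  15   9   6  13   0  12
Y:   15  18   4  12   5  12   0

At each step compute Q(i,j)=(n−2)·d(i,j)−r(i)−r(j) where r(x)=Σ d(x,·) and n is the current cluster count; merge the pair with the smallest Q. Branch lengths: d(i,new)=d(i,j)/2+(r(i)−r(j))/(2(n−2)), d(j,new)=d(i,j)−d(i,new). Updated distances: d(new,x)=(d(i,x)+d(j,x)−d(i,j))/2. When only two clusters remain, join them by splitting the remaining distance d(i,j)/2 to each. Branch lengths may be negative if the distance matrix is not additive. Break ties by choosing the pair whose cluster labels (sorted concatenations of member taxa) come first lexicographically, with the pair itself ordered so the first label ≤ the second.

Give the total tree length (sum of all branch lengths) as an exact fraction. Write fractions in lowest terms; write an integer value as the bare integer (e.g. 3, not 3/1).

24

step 1: merge (E,J) at d=1, Q=-121; branch lengths E→-11/10, J→21/10; new cluster EJ
  updated: d(EJ,M)=12, d(EJ,P)=16, d(EJ,Q)=6, d(EJ,S)=19/2, d(EJ,Y)=16
step 2: merge (M,Y) at d=4, Q=-77; branch lengths M→11/8, Y→21/8; new cluster MY
  updated: d(EJ,MY)=12, d(MY,P)=11, d(MY,Q)=3, d(MY,S)=17/2
step 3: merge (P,Q) at d=1, Q=-54; branch lengths P→7/3, Q→-4/3; new cluster PQ
  updated: d(EJ,PQ)=21/2, d(MY,PQ)=13/2, d(PQ,S)=9
step 4: merge (EJ,S) at d=19/2, Q=-40; branch lengths EJ→6, S→7/2; new cluster EJS
  updated: d(EJS,MY)=11/2, d(EJS,PQ)=5
step 5: merge (EJS,MY) at d=11/2, Q=-17; branch lengths EJS→2, MY→7/2; new cluster EJMSY
  updated: d(EJMSY,PQ)=3
step 6: merge (EJMSY,PQ) at d=3; branch lengths EJMSY→3/2, PQ→3/2; new cluster EJMPQSY
final tree: ((((E:-11/10,J:21/10):6,S:7/2):2,(M:11/8,Y:21/8):7/2):3/2,(P:7/3,Q:-4/3):3/2)
total length: 24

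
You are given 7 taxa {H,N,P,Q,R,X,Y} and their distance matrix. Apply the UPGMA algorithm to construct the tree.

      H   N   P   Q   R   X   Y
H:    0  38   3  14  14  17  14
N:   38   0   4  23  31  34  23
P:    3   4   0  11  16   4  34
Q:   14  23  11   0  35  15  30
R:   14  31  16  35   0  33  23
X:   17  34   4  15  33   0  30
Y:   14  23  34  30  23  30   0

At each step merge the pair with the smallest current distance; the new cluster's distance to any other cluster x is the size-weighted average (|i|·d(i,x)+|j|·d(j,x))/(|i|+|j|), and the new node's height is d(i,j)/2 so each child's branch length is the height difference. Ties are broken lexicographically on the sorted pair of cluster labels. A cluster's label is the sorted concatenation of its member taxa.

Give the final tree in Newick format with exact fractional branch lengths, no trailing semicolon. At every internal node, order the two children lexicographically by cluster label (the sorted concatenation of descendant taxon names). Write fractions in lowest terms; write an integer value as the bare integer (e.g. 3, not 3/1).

step 1: merge (H,P) at d=3; branch lengths H→3/2, P→3/2; new cluster HP
  updated: d(HP,N)=21, d(HP,Q)=25/2, d(HP,R)=15, d(HP,X)=21/2, d(HP,Y)=24
step 2: merge (HP,X) at d=21/2; branch lengths HP→15/4, X→21/4; new cluster HPX
  updated: d(HPX,N)=76/3, d(HPX,Q)=40/3, d(HPX,R)=21, d(HPX,Y)=26
step 3: merge (HPX,Q) at d=40/3; branch lengths HPX→17/12, Q→20/3; new cluster HPQX
  updated: d(HPQX,N)=99/4, d(HPQX,R)=49/2, d(HPQX,Y)=27
step 4: merge (N,Y) at d=23; branch lengths N→23/2, Y→23/2; new cluster NY
  updated: d(HPQX,NY)=207/8, d(NY,R)=27
step 5: merge (HPQX,R) at d=49/2; branch lengths HPQX→67/12, R→49/4; new cluster HPQRX
  updated: d(HPQRX,NY)=261/10
step 6: merge (HPQRX,NY) at d=261/10; branch lengths HPQRX→4/5, NY→31/20; new cluster HNPQRXY
final tree: (((((H:3/2,P:3/2):15/4,X:21/4):17/12,Q:20/3):67/12,R:49/4):4/5,(N:23/2,Y:23/2):31/20)
total length: 949/15

(((((H:3/2,P:3/2):15/4,X:21/4):17/12,Q:20/3):67/12,R:49/4):4/5,(N:23/2,Y:23/2):31/20)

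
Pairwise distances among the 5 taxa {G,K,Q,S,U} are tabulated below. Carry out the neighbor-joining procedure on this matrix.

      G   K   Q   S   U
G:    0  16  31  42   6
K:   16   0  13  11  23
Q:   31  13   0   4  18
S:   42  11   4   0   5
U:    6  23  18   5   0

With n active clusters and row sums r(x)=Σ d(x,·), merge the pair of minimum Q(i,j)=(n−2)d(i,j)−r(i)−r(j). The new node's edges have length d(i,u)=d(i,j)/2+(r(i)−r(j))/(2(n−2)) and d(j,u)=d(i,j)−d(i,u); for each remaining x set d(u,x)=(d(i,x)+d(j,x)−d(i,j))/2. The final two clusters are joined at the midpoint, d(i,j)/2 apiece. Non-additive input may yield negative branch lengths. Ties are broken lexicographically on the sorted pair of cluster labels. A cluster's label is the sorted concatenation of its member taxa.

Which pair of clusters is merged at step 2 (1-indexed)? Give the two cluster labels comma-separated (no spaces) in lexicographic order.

GU,K

1. join G+U (d=6, Q=-129) ⇒ GU; edges |G|=61/6, |U|=-25/6
  updated: d(GU,K)=33/2, d(GU,Q)=43/2, d(GU,S)=41/2
2. join GU+K (d=33/2, Q=-66) ⇒ GKU; edges |GU|=51/4, |K|=15/4
  updated: d(GKU,Q)=9, d(GKU,S)=15/2
3. join GKU+Q (d=9, Q=-41/2) ⇒ GKQU; edges |GKU|=25/4, |Q|=11/4
  updated: d(GKQU,S)=5/4
4. join GKQU+S (d=5/4) ⇒ GKQSU; edges |GKQU|=5/8, |S|=5/8
final tree: ((((G:61/6,U:-25/6):51/4,K:15/4):25/4,Q:11/4):5/8,S:5/8)
total length: 131/4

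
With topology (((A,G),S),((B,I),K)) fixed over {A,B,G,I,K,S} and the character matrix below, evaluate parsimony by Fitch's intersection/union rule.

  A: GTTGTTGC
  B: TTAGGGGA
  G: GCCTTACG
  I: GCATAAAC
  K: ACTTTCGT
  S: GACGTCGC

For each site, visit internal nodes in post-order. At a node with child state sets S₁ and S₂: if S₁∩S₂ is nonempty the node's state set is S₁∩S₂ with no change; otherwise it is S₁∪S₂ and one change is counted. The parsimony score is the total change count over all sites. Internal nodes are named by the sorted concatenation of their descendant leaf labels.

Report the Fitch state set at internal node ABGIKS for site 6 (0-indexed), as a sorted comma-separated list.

AG@0: {G} ∩ {G} = {G} (intersection, +0)
AGS@0: {G} ∩ {G} = {G} (intersection, +0)
BI@0: {T} ∪ {G} = {G,T} (union, +1)
BIK@0: {G,T} ∪ {A} = {A,G,T} (union, +1)
ABGIKS@0: {G} ∩ {A,G,T} = {G} (intersection, +0)
AG@1: {T} ∪ {C} = {C,T} (union, +1)
AGS@1: {C,T} ∪ {A} = {A,C,T} (union, +1)
BI@1: {T} ∪ {C} = {C,T} (union, +1)
BIK@1: {C,T} ∩ {C} = {C} (intersection, +0)
ABGIKS@1: {A,C,T} ∩ {C} = {C} (intersection, +0)
AG@2: {T} ∪ {C} = {C,T} (union, +1)
AGS@2: {C,T} ∩ {C} = {C} (intersection, +0)
BI@2: {A} ∩ {A} = {A} (intersection, +0)
BIK@2: {A} ∪ {T} = {A,T} (union, +1)
ABGIKS@2: {C} ∪ {A,T} = {A,C,T} (union, +1)
AG@3: {G} ∪ {T} = {G,T} (union, +1)
AGS@3: {G,T} ∩ {G} = {G} (intersection, +0)
BI@3: {G} ∪ {T} = {G,T} (union, +1)
BIK@3: {G,T} ∩ {T} = {T} (intersection, +0)
ABGIKS@3: {G} ∪ {T} = {G,T} (union, +1)
AG@4: {T} ∩ {T} = {T} (intersection, +0)
AGS@4: {T} ∩ {T} = {T} (intersection, +0)
BI@4: {G} ∪ {A} = {A,G} (union, +1)
BIK@4: {A,G} ∪ {T} = {A,G,T} (union, +1)
ABGIKS@4: {T} ∩ {A,G,T} = {T} (intersection, +0)
AG@5: {T} ∪ {A} = {A,T} (union, +1)
AGS@5: {A,T} ∪ {C} = {A,C,T} (union, +1)
BI@5: {G} ∪ {A} = {A,G} (union, +1)
BIK@5: {A,G} ∪ {C} = {A,C,G} (union, +1)
ABGIKS@5: {A,C,T} ∩ {A,C,G} = {A,C} (intersection, +0)
AG@6: {G} ∪ {C} = {C,G} (union, +1)
AGS@6: {C,G} ∩ {G} = {G} (intersection, +0)
BI@6: {G} ∪ {A} = {A,G} (union, +1)
BIK@6: {A,G} ∩ {G} = {G} (intersection, +0)
ABGIKS@6: {G} ∩ {G} = {G} (intersection, +0)
AG@7: {C} ∪ {G} = {C,G} (union, +1)
AGS@7: {C,G} ∩ {C} = {C} (intersection, +0)
BI@7: {A} ∪ {C} = {A,C} (union, +1)
BIK@7: {A,C} ∪ {T} = {A,C,T} (union, +1)
ABGIKS@7: {C} ∩ {A,C,T} = {C} (intersection, +0)
per-site changes: [2, 3, 3, 3, 2, 4, 2, 3]; total = 22

G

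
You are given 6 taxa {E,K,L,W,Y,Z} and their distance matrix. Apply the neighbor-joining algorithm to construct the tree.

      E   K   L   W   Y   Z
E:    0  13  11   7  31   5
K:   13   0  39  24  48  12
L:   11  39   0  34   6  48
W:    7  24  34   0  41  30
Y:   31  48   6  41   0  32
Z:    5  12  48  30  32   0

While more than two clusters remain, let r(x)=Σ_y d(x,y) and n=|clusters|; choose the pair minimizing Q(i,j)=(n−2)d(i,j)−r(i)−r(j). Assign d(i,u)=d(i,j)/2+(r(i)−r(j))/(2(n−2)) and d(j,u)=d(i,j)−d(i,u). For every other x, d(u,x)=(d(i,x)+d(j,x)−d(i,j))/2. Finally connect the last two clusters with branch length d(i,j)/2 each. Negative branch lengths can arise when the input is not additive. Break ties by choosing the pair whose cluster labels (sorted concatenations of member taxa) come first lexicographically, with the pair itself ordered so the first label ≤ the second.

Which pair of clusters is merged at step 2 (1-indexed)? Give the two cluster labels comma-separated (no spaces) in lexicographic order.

K,Z

iteration 1: select L,Y (d=6, Q=-272); attach at lengths (1/2, 11/2); label the merged cluster LY
  updated: d(E,LY)=18, d(K,LY)=81/2, d(LY,W)=69/2, d(LY,Z)=37
iteration 2: select K,Z (d=12, Q=-275/2); attach at lengths (83/12, 61/12); label the merged cluster KZ
  updated: d(E,KZ)=3, d(KZ,LY)=131/4, d(KZ,W)=21
iteration 3: select E,KZ (d=3, Q=-315/4); attach at lengths (-91/16, 139/16); label the merged cluster EKZ
  updated: d(EKZ,LY)=191/8, d(EKZ,W)=25/2
iteration 4: select EKZ,LY (d=191/8, Q=-567/8); attach at lengths (15/16, 367/16); label the merged cluster EKLYZ
  updated: d(EKLYZ,W)=185/16
iteration 5: select EKLYZ,W (d=185/16); attach at lengths (185/32, 185/32); label the merged cluster EKLWYZ
final tree: (((E:-91/16,(K:83/12,Z:61/12):139/16):15/16,(L:1/2,Y:11/2):367/16):185/32,W:185/32)
total length: 903/16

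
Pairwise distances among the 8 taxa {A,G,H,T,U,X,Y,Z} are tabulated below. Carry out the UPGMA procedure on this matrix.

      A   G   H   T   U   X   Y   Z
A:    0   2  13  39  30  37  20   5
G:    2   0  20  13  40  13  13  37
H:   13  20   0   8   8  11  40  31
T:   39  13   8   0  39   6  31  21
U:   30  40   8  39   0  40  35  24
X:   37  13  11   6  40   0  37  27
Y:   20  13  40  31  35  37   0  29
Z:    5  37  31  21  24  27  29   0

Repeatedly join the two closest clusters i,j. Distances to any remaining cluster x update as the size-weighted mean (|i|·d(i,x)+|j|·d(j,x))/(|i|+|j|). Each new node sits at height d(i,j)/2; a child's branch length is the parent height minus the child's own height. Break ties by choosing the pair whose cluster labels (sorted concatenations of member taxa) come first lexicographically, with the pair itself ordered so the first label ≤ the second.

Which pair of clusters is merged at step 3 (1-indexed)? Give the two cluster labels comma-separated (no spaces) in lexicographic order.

H,U

iteration 1: select A,G (d=2); attach at lengths (1, 1); label the merged cluster AG
  updated: d(AG,H)=33/2, d(AG,T)=26, d(AG,U)=35, d(AG,X)=25, d(AG,Y)=33/2, d(AG,Z)=21
iteration 2: select T,X (d=6); attach at lengths (3, 3); label the merged cluster TX
  updated: d(AG,TX)=51/2, d(H,TX)=19/2, d(TX,U)=79/2, d(TX,Y)=34, d(TX,Z)=24
iteration 3: select H,U (d=8); attach at lengths (4, 4); label the merged cluster HU
  updated: d(AG,HU)=103/4, d(HU,TX)=49/2, d(HU,Y)=75/2, d(HU,Z)=55/2
iteration 4: select AG,Y (d=33/2); attach at lengths (29/4, 33/4); label the merged cluster AGY
  updated: d(AGY,HU)=89/3, d(AGY,TX)=85/3, d(AGY,Z)=71/3
iteration 5: select AGY,Z (d=71/3); attach at lengths (43/12, 71/6); label the merged cluster AGYZ
  updated: d(AGYZ,HU)=233/8, d(AGYZ,TX)=109/4
iteration 6: select HU,TX (d=49/2); attach at lengths (33/4, 37/4); label the merged cluster HTUX
  updated: d(AGYZ,HTUX)=451/16
iteration 7: select AGYZ,HTUX (d=451/16); attach at lengths (217/96, 59/32); label the merged cluster AGHTUXYZ
final tree: ((((A:1,G:1):29/4,Y:33/4):43/12,Z:71/6):217/96,((H:4,U:4):33/4,(T:3,X:3):37/4):59/32)
total length: 3289/48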